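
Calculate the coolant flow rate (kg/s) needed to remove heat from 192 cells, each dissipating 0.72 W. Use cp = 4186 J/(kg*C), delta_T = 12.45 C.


Step 1: Total heat Q = 192 * 0.72 W = 138.24 W
Step 2: denom = cp * dT = 4186 * 12.45 = 52116
Step 3: m_dot = 138.24 / 52116 = 0.002653 kg/s

0.002653 kg/s


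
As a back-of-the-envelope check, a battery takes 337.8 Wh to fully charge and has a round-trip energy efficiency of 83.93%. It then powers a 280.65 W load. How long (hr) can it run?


Step 1: E_discharge = eta/100 * E_charge = 83.93/100 * 337.8 = 283.52 Wh
Step 2: t = E_discharge / P = 283.52 / 280.65 = 1.010 hr

1.010 hr


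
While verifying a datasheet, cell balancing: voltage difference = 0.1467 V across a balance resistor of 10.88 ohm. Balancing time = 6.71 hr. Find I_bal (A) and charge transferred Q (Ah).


I_bal = dV / R = 0.1467 / 10.88 = 0.013483 A
Q = I_bal * t = 0.013483 * 6.71 = 0.09047 Ah

I=0.013483 A, Q=0.09047 Ah


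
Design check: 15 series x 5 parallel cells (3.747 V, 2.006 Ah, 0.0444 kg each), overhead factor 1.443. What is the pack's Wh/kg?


Step 1: V_pack = 15 * 3.747 = 56.205 V
Step 2: C_pack = 5 * 2.006 = 10.03 Ah
Step 3: E_pack = V_pack * C_pack = 56.205 * 10.03 = 563.74 Wh
Step 4: m_pack = 15 * 5 * 0.0444 * 1.443 = 4.8052 kg
Step 5: ED = E_pack / m_pack = 563.74 / 4.8052 = 117.3 Wh/kg

117.3 Wh/kg


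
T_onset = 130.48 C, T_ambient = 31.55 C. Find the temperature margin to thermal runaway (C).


margin = T_onset - T_ambient = 130.48 - 31.55 = 98.93 C

98.93 C


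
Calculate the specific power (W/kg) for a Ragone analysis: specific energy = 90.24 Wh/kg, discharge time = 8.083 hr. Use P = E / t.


Specific power = 90.24 Wh/kg / 8.083 hr = 11.16 W/kg

11.16 W/kg


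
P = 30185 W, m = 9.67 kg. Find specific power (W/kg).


SP = P / m = 30185 / 9.67 = 3122 W/kg

3122 W/kg


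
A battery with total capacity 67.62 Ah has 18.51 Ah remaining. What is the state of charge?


SOC = (remaining / total) * 100 = (18.51 / 67.62) * 100 = 27.37%

27.37%


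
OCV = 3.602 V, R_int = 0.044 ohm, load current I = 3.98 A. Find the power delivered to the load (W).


Step 1: V_terminal = OCV - I*R = 3.602 - 3.98 * 0.044 = 3.4269 V
Step 2: P_out = V_terminal * I = 3.4269 * 3.98 = 13.64 W

13.64 W


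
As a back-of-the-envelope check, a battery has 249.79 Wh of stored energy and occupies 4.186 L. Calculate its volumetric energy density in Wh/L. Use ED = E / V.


Volumetric ED = 249.79 Wh / 4.186 L = 59.67 Wh/L

59.67 Wh/L


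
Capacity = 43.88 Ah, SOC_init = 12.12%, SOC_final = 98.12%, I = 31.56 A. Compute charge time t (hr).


Step 1: dSOC = 98.12% - 12.12% = 86%
Step 2: delta_Ah = 43.88 * 86 / 100 = 37.737 Ah
Step 3: t = 37.737 / 31.56 = 1.196 hr

1.196 hr


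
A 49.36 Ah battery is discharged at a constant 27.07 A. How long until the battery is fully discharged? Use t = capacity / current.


t = capacity / current = 49.36 / 27.07 = 1.823 hr

1.823 hr


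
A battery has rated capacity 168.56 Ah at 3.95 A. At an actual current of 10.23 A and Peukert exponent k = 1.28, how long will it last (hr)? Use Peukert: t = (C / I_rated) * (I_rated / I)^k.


Step 1: t_rated = C / I_rated = 168.56 / 3.95 = 42.673 hr
Step 2: ratio = 3.95 / 10.23 = 0.38612
Step 3: ratio^k = 0.38612^1.28 = 0.2958
Step 4: t = t_rated * ratio^k = 42.673 * 0.2958 = 12.62 hr

12.62 hr


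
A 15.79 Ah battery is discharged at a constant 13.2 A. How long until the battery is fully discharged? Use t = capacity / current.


t = capacity / current = 15.79 / 13.2 = 1.196 hr

1.196 hr


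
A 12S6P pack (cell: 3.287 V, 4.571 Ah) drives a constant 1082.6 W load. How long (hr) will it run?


Step 1: E_pack = Ns * V_cell * Np * C_cell = 12 * 3.287 * 6 * 4.571 = 1081.8 Wh
Step 2: t = E_pack / P = 1081.8 / 1082.6 = 0.9993 hr

0.9993 hr


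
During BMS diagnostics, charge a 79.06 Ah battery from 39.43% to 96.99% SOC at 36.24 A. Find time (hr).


delta_Ah = 79.06 * (96.99 - 39.43) / 100 = 45.507 Ah
t = delta_Ah / I = 45.507 / 36.24 = 1.256 hr

1.256 hr


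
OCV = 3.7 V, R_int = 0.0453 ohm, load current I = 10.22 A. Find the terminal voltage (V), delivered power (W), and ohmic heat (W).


Step 1: V_terminal = OCV - I*R = 3.7 - 10.22 * 0.0453 = 3.237 V
Step 2: P_out = V_terminal * I = 3.237 * 10.22 = 33.08 W
Step 3: Q = I^2 * R = 10.22^2 * 0.0453 = 4.732 W

V=3.237 V, P=33.08 W, Q=4.732 W


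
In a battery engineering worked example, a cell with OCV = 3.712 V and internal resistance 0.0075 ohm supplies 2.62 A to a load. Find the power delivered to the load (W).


Step 1: V_terminal = OCV - I*R = 3.712 - 2.62 * 0.0075 = 3.6924 V
Step 2: P_out = V_terminal * I = 3.6924 * 2.62 = 9.674 W

9.674 W


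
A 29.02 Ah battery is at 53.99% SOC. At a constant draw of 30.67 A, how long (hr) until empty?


Step 1: remaining = SOC/100 * C_total = 53.99/100 * 29.02 = 15.668 Ah
Step 2: t = remaining / I = 15.668 / 30.67 = 0.5109 hr

0.5109 hr


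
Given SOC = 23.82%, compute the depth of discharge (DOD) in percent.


Complement of SOC: DOD = 100% - 23.82% = 76.18%

76.18%


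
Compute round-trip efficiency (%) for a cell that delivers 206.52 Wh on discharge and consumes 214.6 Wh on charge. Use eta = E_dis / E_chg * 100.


Round-trip efficiency = 206.52/214.6 * 100% = 96.23%

96.23%


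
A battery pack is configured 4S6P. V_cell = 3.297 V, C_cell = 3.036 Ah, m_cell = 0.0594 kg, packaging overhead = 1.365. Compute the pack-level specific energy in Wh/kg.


Step 1: V_pack = 4 * 3.297 = 13.188 V
Step 2: C_pack = 6 * 3.036 = 18.216 Ah
Step 3: E_pack = V_pack * C_pack = 13.188 * 18.216 = 240.23 Wh
Step 4: m_pack = 4 * 6 * 0.0594 * 1.365 = 1.9459 kg
Step 5: ED = E_pack / m_pack = 240.23 / 1.9459 = 123.5 Wh/kg

123.5 Wh/kg


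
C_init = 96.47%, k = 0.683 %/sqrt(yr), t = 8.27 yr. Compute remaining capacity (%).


sqrt(t) = sqrt(8.27) = 2.8758
C_final = 96.47 - 0.683 * 2.8758 = 94.51%

94.51%


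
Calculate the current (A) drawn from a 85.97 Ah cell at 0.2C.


At 0.2C: I = 0.2 * 85.97 Ah = 17.194 A

17.194 A


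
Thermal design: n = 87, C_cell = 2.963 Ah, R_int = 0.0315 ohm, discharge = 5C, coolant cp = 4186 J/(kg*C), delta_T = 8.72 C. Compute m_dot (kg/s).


Step 1: I = 5 * 2.963 = 14.815 A
Step 2: Q_cell = I^2 * R = 14.815^2 * 0.0315 = 6.9138 W
Step 3: Q_total = 87 * 6.9138 = 601.5 W
Step 4: m_dot = Q_total / (cp * dT) = 601.5 / (4186 * 8.72) = 0.01648 kg/s

0.01648 kg/s


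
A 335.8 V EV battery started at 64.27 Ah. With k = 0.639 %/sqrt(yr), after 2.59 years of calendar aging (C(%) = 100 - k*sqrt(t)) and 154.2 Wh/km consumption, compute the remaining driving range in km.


Step 1: capacity retention = 100 - 0.639 * sqrt(2.59) = 100 - 0.639 * 1.6093 = 98.972%
Step 2: C_now = 64.27 * 98.972/100 = 63.609 Ah
Step 3: E_pack = V * C_now = 335.8 * 63.609 = 21360 Wh
Step 4: range = E_pack / consumption = 21360 / 154.2 = 138.5 km

138.5 km


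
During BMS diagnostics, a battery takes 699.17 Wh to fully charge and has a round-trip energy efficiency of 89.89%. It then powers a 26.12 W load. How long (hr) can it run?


Step 1: E_discharge = eta/100 * E_charge = 89.89/100 * 699.17 = 628.48 Wh
Step 2: t = E_discharge / P = 628.48 / 26.12 = 24.06 hr

24.06 hr


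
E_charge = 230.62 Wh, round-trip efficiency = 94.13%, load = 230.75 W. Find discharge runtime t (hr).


Step 1: E_discharge = eta/100 * E_charge = 94.13/100 * 230.62 = 217.08 Wh
Step 2: t = E_discharge / P = 217.08 / 230.75 = 0.9408 hr

0.9408 hr


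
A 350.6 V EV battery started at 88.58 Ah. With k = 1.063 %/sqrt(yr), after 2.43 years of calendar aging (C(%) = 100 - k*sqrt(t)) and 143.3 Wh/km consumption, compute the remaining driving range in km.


Step 1: capacity retention = 100 - 1.063 * sqrt(2.43) = 100 - 1.063 * 1.5588 = 98.343%
Step 2: C_now = 88.58 * 98.343/100 = 87.112 Ah
Step 3: E_pack = V * C_now = 350.6 * 87.112 = 30541 Wh
Step 4: range = E_pack / consumption = 30541 / 143.3 = 213.1 km

213.1 km


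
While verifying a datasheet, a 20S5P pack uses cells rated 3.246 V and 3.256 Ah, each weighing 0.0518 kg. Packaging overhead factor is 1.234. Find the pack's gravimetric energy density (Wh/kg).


Step 1: V_pack = 20 * 3.246 = 64.92 V
Step 2: C_pack = 5 * 3.256 = 16.28 Ah
Step 3: E_pack = V_pack * C_pack = 64.92 * 16.28 = 1056.9 Wh
Step 4: m_pack = 20 * 5 * 0.0518 * 1.234 = 6.3921 kg
Step 5: ED = E_pack / m_pack = 1056.9 / 6.3921 = 165.3 Wh/kg

165.3 Wh/kg


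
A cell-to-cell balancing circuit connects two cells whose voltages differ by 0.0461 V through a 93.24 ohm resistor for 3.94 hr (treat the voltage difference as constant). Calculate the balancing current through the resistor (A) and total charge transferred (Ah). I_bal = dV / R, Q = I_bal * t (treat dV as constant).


I_bal = dV / R = 0.0461 / 93.24 = 4.9442e-04 A
Q = I_bal * t = 4.9442e-04 * 3.94 = 0.001948 Ah

I=4.9442e-04 A, Q=0.001948 Ah


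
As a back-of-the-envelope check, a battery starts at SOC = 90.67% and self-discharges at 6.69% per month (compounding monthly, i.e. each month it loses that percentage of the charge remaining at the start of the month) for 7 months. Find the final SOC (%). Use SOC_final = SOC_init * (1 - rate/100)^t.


Monthly retention factor = 1 - 6.69/100 = 0.9331
Over 7 months: factor^7 = 0.61588
SOC_final = 90.67 * 0.61588 = 55.84%

55.84%


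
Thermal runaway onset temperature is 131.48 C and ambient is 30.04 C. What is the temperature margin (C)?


margin = T_onset - T_ambient = 131.48 - 30.04 = 101.44 C

101.44 C


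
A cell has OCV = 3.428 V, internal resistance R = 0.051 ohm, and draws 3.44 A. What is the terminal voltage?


IR drop = 3.44 * 0.051 = 0.17544 V
V = 3.428 - 0.17544 = 3.253 V

3.253 V


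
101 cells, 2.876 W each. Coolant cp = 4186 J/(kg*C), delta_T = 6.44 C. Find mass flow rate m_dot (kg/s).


Step 1: Total heat Q = 101 * 2.876 W = 290.48 W
Step 2: denom = cp * dT = 4186 * 6.44 = 26958
Step 3: m_dot = 290.48 / 26958 = 0.01078 kg/s

0.01078 kg/s


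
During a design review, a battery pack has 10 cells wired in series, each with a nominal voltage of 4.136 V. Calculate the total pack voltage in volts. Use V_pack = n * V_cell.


Series voltages add: 10 * 4.136 V = 41.36 V

41.36 V


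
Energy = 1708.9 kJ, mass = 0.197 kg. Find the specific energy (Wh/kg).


Convert: E = 1708.9 kJ = 474.69 Wh
ED = E / m = 474.69 / 0.197 = 2410 Wh/kg

2410 Wh/kg


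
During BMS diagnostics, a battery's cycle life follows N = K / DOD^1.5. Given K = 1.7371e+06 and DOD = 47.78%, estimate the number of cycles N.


DOD^1.5 = 330.27
N = K / DOD^1.5 = 1.7371e+06 / 330.27 = 5260

5260 cycles


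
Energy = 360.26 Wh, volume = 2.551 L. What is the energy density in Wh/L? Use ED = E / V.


Volumetric ED = 360.26 Wh / 2.551 L = 141.2 Wh/L

141.2 Wh/L


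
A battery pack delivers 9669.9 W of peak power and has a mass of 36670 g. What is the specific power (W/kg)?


Convert: m = 36670 g = 36.67 kg
SP = P / m = 9669.9 / 36.67 = 263.7 W/kg

263.7 W/kg


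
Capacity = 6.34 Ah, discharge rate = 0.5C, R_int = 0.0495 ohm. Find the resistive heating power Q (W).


Step 1: I = C_rate * capacity = 0.5 * 6.34 = 3.17 A
Step 2: Q = I^2 * R = 3.17^2 * 0.0495 = 10.049 * 0.0495 = 0.4974 W

0.4974 W


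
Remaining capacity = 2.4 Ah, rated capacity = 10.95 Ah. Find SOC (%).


SOC% = 2.4 / 10.95 * 100 = 21.92%

21.92%


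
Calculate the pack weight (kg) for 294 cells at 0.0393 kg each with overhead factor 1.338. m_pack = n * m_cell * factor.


Cell mass sum = 294 * 0.0393 = 11.554 kg
With overhead 1.338: m_pack = 11.554 * 1.338 = 15.46 kg

15.46 kg


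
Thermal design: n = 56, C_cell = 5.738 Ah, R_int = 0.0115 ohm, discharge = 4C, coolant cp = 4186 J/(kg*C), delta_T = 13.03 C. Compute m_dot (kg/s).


Step 1: I = 4 * 5.738 = 22.952 A
Step 2: Q_cell = I^2 * R = 22.952^2 * 0.0115 = 6.0581 W
Step 3: Q_total = 56 * 6.0581 = 339.25 W
Step 4: m_dot = Q_total / (cp * dT) = 339.25 / (4186 * 13.03) = 0.006220 kg/s

0.006220 kg/s


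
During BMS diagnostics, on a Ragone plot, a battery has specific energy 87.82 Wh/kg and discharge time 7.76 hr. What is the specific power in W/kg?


Specific power = 87.82 Wh/kg / 7.76 hr = 11.32 W/kg

11.32 W/kg


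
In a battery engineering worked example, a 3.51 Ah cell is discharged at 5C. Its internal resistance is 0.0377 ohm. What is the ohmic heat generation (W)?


Step 1: I = C_rate * capacity = 5 * 3.51 = 17.55 A
Step 2: Q = I^2 * R = 17.55^2 * 0.0377 = 308 * 0.0377 = 11.61 W

11.61 W


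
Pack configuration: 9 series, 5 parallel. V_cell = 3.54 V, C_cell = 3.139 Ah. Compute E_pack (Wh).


E = Ns * Vcell * Np * Ccell = 9 * 3.54 * 5 * 3.139 = 500.0 Wh

500.0 Wh


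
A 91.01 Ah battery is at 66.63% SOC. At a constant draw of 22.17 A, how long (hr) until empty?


Step 1: remaining = SOC/100 * C_total = 66.63/100 * 91.01 = 60.64 Ah
Step 2: t = remaining / I = 60.64 / 22.17 = 2.735 hr

2.735 hr


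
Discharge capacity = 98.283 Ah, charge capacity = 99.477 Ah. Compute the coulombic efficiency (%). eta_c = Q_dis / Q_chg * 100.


eta_c = Q_dis / Q_chg * 100 = 98.283 / 99.477 * 100 = 98.80%

98.80%


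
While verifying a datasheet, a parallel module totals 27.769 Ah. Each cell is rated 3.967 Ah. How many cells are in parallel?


n = C_total / C_cell = 27.769 / 3.967 = 7

7


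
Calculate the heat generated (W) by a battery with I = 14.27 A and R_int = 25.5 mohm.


Convert: R = 25.5 mohm = 0.0255 ohm
I^2 = 203.63
Q = 203.63 * 0.0255 = 5.193 W

5.193 W


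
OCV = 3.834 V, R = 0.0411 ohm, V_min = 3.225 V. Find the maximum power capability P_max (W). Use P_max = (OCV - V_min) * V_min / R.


dV = OCV - V_min = 0.609 V (so I_max = dV / R)
P_max = dV * V_min / R = 0.609 * 3.225 / 0.0411 = 47.79 W

47.79 W


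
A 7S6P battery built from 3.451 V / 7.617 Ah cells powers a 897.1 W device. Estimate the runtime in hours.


Step 1: E_pack = Ns * V_cell * Np * C_cell = 7 * 3.451 * 6 * 7.617 = 1104 Wh
Step 2: t = E_pack / P = 1104 / 897.1 = 1.231 hr

1.231 hr


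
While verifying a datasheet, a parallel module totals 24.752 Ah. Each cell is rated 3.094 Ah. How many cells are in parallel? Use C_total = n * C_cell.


n = C_total / C_cell = 24.752 / 3.094 = 8

8


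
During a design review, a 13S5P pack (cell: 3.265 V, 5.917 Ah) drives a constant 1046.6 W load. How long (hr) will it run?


Step 1: E_pack = Ns * V_cell * Np * C_cell = 13 * 3.265 * 5 * 5.917 = 1255.7 Wh
Step 2: t = E_pack / P = 1255.7 / 1046.6 = 1.200 hr

1.200 hr


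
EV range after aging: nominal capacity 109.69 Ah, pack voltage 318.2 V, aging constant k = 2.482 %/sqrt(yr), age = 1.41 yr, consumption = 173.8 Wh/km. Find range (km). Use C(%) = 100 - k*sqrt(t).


Step 1: capacity retention = 100 - 2.482 * sqrt(1.41) = 100 - 2.482 * 1.1874 = 97.053%
Step 2: C_now = 109.69 * 97.053/100 = 106.46 Ah
Step 3: E_pack = V * C_now = 318.2 * 106.46 = 33876 Wh
Step 4: range = E_pack / consumption = 33876 / 173.8 = 194.9 km

194.9 km


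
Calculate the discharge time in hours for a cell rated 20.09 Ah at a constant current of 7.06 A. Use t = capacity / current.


t = capacity / current = 20.09 / 7.06 = 2.846 hr

2.846 hr


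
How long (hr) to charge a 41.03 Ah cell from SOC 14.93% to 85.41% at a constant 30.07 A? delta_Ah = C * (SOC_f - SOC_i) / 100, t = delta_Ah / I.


Step 1: dSOC = 85.41% - 14.93% = 70.48%
Step 2: delta_Ah = 41.03 * 70.48 / 100 = 28.918 Ah
Step 3: t = 28.918 / 30.07 = 0.9617 hr

0.9617 hr


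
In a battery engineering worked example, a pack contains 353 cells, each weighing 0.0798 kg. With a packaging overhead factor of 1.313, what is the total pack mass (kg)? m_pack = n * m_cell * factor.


Cell mass sum = 353 * 0.0798 = 28.169 kg
With overhead 1.313: m_pack = 28.169 * 1.313 = 36.99 kg

36.99 kg


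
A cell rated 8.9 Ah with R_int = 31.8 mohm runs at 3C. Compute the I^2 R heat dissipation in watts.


Convert: R = 31.8 mohm = 0.0318 ohm
Step 1: I = C_rate * capacity = 3 * 8.9 = 26.7 A
Step 2: Q = I^2 * R = 26.7^2 * 0.0318 = 712.89 * 0.0318 = 22.67 W

22.67 W


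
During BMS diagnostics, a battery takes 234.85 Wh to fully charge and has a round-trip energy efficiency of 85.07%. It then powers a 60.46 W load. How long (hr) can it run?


Step 1: E_discharge = eta/100 * E_charge = 85.07/100 * 234.85 = 199.79 Wh
Step 2: t = E_discharge / P = 199.79 / 60.46 = 3.304 hr

3.304 hr


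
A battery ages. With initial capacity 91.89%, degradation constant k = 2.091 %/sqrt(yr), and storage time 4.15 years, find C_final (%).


sqrt(t) = sqrt(4.15) = 2.0372
C_final = 91.89 - 2.091 * 2.0372 = 87.63%

87.63%


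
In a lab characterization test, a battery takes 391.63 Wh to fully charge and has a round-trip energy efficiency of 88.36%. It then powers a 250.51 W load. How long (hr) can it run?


Step 1: E_discharge = eta/100 * E_charge = 88.36/100 * 391.63 = 346.04 Wh
Step 2: t = E_discharge / P = 346.04 / 250.51 = 1.381 hr

1.381 hr


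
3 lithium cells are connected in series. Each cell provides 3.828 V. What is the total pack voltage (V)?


With 3 cells in series at 3.828 V each, V_pack = 11.484 V

11.484 V


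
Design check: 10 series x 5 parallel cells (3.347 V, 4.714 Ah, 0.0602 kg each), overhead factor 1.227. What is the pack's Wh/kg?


Step 1: V_pack = 10 * 3.347 = 33.47 V
Step 2: C_pack = 5 * 4.714 = 23.57 Ah
Step 3: E_pack = V_pack * C_pack = 33.47 * 23.57 = 788.89 Wh
Step 4: m_pack = 10 * 5 * 0.0602 * 1.227 = 3.6933 kg
Step 5: ED = E_pack / m_pack = 788.89 / 3.6933 = 213.6 Wh/kg

213.6 Wh/kg


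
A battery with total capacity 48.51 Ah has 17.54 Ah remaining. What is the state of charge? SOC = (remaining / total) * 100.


SOC = (remaining / total) * 100 = (17.54 / 48.51) * 100 = 36.16%

36.16%


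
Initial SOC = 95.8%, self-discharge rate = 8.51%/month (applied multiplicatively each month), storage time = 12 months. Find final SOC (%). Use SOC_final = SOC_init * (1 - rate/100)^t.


Monthly retention factor = 1 - 8.51/100 = 0.9149
Over 12 months: factor^12 = 0.34394
SOC_final = 95.8 * 0.34394 = 32.95%

32.95%


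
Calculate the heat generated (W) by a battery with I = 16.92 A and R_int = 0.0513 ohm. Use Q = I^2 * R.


Q = I^2 * R = 16.92^2 * 0.0513 = 14.69 W

14.69 W


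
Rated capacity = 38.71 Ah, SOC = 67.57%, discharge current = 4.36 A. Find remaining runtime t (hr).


Step 1: remaining = SOC/100 * C_total = 67.57/100 * 38.71 = 26.156 Ah
Step 2: t = remaining / I = 26.156 / 4.36 = 5.999 hr

5.999 hr


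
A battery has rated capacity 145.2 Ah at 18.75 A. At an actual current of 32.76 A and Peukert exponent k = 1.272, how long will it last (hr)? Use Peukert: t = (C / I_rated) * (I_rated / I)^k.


Step 1: t_rated = C / I_rated = 145.2 / 18.75 = 7.744 hr
Step 2: ratio = 18.75 / 32.76 = 0.57234
Step 3: ratio^k = 0.57234^1.272 = 0.49174
Step 4: t = t_rated * ratio^k = 7.744 * 0.49174 = 3.808 hr

3.808 hr


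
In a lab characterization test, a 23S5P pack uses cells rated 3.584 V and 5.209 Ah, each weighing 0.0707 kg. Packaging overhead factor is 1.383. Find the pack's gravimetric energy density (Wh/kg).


Step 1: V_pack = 23 * 3.584 = 82.432 V
Step 2: C_pack = 5 * 5.209 = 26.045 Ah
Step 3: E_pack = V_pack * C_pack = 82.432 * 26.045 = 2146.9 Wh
Step 4: m_pack = 23 * 5 * 0.0707 * 1.383 = 11.244 kg
Step 5: ED = E_pack / m_pack = 2146.9 / 11.244 = 190.9 Wh/kg

190.9 Wh/kg


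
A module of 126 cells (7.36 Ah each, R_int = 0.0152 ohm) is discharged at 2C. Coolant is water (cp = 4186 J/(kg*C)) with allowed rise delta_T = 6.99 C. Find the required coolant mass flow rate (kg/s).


Step 1: I = 2 * 7.36 = 14.72 A
Step 2: Q_cell = I^2 * R = 14.72^2 * 0.0152 = 3.2935 W
Step 3: Q_total = 126 * 3.2935 = 414.98 W
Step 4: m_dot = Q_total / (cp * dT) = 414.98 / (4186 * 6.99) = 0.01418 kg/s

0.01418 kg/s


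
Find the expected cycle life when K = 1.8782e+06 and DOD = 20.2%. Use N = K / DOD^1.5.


Step 1: DOD^1.5 = 20.2^1.5 = 90.788
Step 2: N = 1.8782e+06 / 90.788 = 20690 cycles

20690 cycles


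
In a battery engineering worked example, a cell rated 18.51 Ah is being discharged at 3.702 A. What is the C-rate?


C_rate = I / capacity = 3.702 / 18.51 = 0.2C

0.2C


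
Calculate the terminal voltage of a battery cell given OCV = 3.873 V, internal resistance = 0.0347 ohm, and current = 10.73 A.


IR drop = 10.73 * 0.0347 = 0.37233 V
V = 3.873 - 0.37233 = 3.501 V

3.501 V


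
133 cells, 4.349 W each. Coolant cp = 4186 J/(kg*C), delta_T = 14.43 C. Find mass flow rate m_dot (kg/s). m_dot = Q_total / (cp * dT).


Q_total = 133 * 4.349 = 578.42 W
m_dot = Q_total / (cp * dT) = 578.42 / (4186 * 14.43) = 0.009576 kg/s

0.009576 kg/s


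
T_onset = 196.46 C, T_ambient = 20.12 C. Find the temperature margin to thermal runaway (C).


margin = T_onset - T_ambient = 196.46 - 20.12 = 176.34 C

176.34 C


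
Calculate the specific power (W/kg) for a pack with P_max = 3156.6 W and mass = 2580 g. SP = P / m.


Convert: m = 2580 g = 2.58 kg
SP = P / m = 3156.6 / 2.58 = 1223 W/kg

1223 W/kg


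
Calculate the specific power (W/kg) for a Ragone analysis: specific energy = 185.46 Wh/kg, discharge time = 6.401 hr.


Specific power = 185.46 Wh/kg / 6.401 hr = 28.97 W/kg

28.97 W/kg


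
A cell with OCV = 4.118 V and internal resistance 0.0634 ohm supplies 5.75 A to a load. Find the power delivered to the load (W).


Step 1: V_terminal = OCV - I*R = 4.118 - 5.75 * 0.0634 = 3.7535 V
Step 2: P_out = V_terminal * I = 3.7535 * 5.75 = 21.58 W

21.58 W


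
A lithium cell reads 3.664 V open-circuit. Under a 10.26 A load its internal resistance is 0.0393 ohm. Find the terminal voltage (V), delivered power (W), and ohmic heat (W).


Step 1: V_terminal = OCV - I*R = 3.664 - 10.26 * 0.0393 = 3.2608 V
Step 2: P_out = V_terminal * I = 3.2608 * 10.26 = 33.46 W
Step 3: Q = I^2 * R = 10.26^2 * 0.0393 = 4.137 W

V=3.2608 V, P=33.46 W, Q=4.137 W


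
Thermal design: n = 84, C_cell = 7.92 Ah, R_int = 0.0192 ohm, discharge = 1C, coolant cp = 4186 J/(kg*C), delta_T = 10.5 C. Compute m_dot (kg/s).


Step 1: I = 1 * 7.92 = 7.92 A
Step 2: Q_cell = I^2 * R = 7.92^2 * 0.0192 = 1.2043 W
Step 3: Q_total = 84 * 1.2043 = 101.16 W
Step 4: m_dot = Q_total / (cp * dT) = 101.16 / (4186 * 10.5) = 0.002302 kg/s

0.002302 kg/s


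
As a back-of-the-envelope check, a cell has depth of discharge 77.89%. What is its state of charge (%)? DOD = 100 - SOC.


SOC = 100 - DOD = 100 - 77.89 = 22.11%

22.11%


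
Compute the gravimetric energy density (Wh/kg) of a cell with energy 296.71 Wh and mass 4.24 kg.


Specific energy = 296.71 Wh / 4.24 kg = 69.98 Wh/kg

69.98 Wh/kg


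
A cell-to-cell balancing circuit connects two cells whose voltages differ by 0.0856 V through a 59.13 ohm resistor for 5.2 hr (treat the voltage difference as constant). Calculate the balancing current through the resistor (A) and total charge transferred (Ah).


First, Ohm's law: I_bal = 0.0856 V / 59.13 ohm = 0.0014477 A
Then Q = I * t = 0.0014477 A * 5.2 hr = 0.007528 Ah

I=0.0014477 A, Q=0.007528 Ah


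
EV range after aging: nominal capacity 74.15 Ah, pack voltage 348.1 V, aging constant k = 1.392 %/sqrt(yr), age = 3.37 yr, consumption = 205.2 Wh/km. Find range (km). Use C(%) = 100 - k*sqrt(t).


Step 1: capacity retention = 100 - 1.392 * sqrt(3.37) = 100 - 1.392 * 1.8358 = 97.445%
Step 2: C_now = 74.15 * 97.445/100 = 72.255 Ah
Step 3: E_pack = V * C_now = 348.1 * 72.255 = 25152 Wh
Step 4: range = E_pack / consumption = 25152 / 205.2 = 122.6 km

122.6 km


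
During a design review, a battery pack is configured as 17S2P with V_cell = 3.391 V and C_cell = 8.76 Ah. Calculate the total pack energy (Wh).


E = Ns * Vcell * Np * Ccell = 17 * 3.391 * 2 * 8.76 = 1010 Wh

1010 Wh


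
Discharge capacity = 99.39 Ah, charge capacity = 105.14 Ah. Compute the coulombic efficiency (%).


eta_c = Q_dis / Q_chg * 100 = 99.39 / 105.14 * 100 = 94.53%

94.53%


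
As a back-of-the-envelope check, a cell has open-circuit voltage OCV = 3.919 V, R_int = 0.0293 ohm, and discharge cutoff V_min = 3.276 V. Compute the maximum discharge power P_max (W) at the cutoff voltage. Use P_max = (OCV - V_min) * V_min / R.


dV = OCV - V_min = 0.643 V (so I_max = dV / R)
P_max = dV * V_min / R = 0.643 * 3.276 / 0.0293 = 71.89 W

71.89 W


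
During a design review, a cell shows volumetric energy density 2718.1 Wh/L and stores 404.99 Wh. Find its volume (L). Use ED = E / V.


V = E / ED = 404.99 / 2718.1 = 0.1490 L

0.1490 L


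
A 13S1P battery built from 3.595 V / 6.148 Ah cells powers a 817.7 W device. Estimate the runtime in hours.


Step 1: E_pack = Ns * V_cell * Np * C_cell = 13 * 3.595 * 1 * 6.148 = 287.33 Wh
Step 2: t = E_pack / P = 287.33 / 817.7 = 0.3514 hr

0.3514 hr


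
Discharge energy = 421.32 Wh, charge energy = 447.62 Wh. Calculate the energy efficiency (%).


Round-trip efficiency = 421.32/447.62 * 100% = 94.12%

94.12%


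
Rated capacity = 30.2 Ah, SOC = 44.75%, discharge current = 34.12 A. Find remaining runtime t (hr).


Step 1: remaining = SOC/100 * C_total = 44.75/100 * 30.2 = 13.515 Ah
Step 2: t = remaining / I = 13.515 / 34.12 = 0.3961 hr

0.3961 hr


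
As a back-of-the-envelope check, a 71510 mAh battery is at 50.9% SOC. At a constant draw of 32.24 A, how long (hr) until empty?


Convert: C_total = 71510 mAh = 71.51 Ah
Step 1: remaining = SOC/100 * C_total = 50.9/100 * 71.51 = 36.399 Ah
Step 2: t = remaining / I = 36.399 / 32.24 = 1.129 hr

1.129 hr


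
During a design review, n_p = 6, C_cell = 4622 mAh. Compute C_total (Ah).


Convert: C_cell = 4622 mAh = 4.622 Ah
C_total = 6 * 4.622 = 27.732 Ah

27.732 Ah


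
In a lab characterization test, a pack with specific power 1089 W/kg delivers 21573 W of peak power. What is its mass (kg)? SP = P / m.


m = P / SP = 21573 / 1089 = 19.81 kg

19.81 kg


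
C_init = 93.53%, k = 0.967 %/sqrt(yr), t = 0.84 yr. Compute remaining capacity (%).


sqrt(t) = sqrt(0.84) = 0.91652
C_final = 93.53 - 0.967 * 0.91652 = 92.64%

92.64%


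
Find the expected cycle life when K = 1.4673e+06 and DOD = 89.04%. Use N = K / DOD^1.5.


Step 1: DOD^1.5 = 89.04^1.5 = 840.19
Step 2: N = 1.4673e+06 / 840.19 = 1746 cycles

1746 cycles


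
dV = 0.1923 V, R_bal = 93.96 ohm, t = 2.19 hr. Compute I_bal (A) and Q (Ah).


First, Ohm's law: I_bal = 0.1923 V / 93.96 ohm = 0.0020466 A
Then Q = I * t = 0.0020466 A * 2.19 hr = 0.004482 Ah

I=0.0020466 A, Q=0.004482 Ah


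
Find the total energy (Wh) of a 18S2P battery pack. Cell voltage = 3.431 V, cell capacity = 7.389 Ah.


E = Ns * Vcell * Np * Ccell = 18 * 3.431 * 2 * 7.389 = 912.7 Wh

912.7 Wh


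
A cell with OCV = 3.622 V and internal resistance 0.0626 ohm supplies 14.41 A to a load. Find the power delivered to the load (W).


Step 1: V_terminal = OCV - I*R = 3.622 - 14.41 * 0.0626 = 2.7199 V
Step 2: P_out = V_terminal * I = 2.7199 * 14.41 = 39.19 W

39.19 W


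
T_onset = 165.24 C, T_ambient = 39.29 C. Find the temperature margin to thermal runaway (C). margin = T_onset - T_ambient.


Safety margin = 165.24 C - 39.29 C = 125.95 C

125.95 C


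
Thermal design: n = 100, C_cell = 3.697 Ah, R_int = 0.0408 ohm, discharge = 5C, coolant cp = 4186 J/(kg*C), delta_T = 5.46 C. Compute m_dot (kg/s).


Step 1: I = 5 * 3.697 = 18.485 A
Step 2: Q_cell = I^2 * R = 18.485^2 * 0.0408 = 13.941 W
Step 3: Q_total = 100 * 13.941 = 1394.1 W
Step 4: m_dot = Q_total / (cp * dT) = 1394.1 / (4186 * 5.46) = 0.06100 kg/s

0.06100 kg/s


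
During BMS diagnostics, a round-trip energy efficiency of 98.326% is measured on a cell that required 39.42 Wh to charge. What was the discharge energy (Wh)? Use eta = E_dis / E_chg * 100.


E_dis = eta/100 * E_chg = 98.326/100 * 39.42 = 38.76 Wh

38.76 Wh


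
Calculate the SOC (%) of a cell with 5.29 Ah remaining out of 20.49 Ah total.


SOC% = 5.29 / 20.49 * 100 = 25.82%

25.82%


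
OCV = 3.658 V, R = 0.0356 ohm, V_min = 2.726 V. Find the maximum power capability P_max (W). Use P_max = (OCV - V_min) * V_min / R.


dV = OCV - V_min = 0.932 V (so I_max = dV / R)
P_max = dV * V_min / R = 0.932 * 2.726 / 0.0356 = 71.37 W

71.37 W


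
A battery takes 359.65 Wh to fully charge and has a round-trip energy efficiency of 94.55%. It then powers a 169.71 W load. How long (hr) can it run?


Step 1: E_discharge = eta/100 * E_charge = 94.55/100 * 359.65 = 340.05 Wh
Step 2: t = E_discharge / P = 340.05 / 169.71 = 2.004 hr

2.004 hr


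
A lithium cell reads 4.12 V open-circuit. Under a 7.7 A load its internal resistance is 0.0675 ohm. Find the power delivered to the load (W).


Step 1: V_terminal = OCV - I*R = 4.12 - 7.7 * 0.0675 = 3.6003 V
Step 2: P_out = V_terminal * I = 3.6003 * 7.7 = 27.72 W

27.72 W


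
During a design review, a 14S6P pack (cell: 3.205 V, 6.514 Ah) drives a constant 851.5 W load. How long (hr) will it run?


Step 1: E_pack = Ns * V_cell * Np * C_cell = 14 * 3.205 * 6 * 6.514 = 1753.7 Wh
Step 2: t = E_pack / P = 1753.7 / 851.5 = 2.060 hr

2.060 hr


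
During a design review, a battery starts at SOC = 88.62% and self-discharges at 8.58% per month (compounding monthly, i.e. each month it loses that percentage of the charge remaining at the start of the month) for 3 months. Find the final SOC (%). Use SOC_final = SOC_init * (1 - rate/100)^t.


decay = (1 - 8.58/100)^3 = 0.76405
SOC_final = 88.62 * 0.76405 = 67.71%

67.71%


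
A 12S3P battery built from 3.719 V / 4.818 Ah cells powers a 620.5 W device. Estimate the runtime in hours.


Step 1: E_pack = Ns * V_cell * Np * C_cell = 12 * 3.719 * 3 * 4.818 = 645.05 Wh
Step 2: t = E_pack / P = 645.05 / 620.5 = 1.040 hr

1.040 hr


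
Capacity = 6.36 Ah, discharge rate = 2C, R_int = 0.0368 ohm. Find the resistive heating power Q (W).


Step 1: I = C_rate * capacity = 2 * 6.36 = 12.72 A
Step 2: Q = I^2 * R = 12.72^2 * 0.0368 = 161.8 * 0.0368 = 5.954 W

5.954 W


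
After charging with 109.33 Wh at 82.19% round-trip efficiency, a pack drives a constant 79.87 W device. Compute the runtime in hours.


Step 1: E_discharge = eta/100 * E_charge = 82.19/100 * 109.33 = 89.858 Wh
Step 2: t = E_discharge / P = 89.858 / 79.87 = 1.125 hr

1.125 hr


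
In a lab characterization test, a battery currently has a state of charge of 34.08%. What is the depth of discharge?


DOD = 100 - SOC = 100 - 34.08 = 65.92%

65.92%


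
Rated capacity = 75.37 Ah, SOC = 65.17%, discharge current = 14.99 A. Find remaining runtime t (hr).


Step 1: remaining = SOC/100 * C_total = 65.17/100 * 75.37 = 49.119 Ah
Step 2: t = remaining / I = 49.119 / 14.99 = 3.277 hr

3.277 hr


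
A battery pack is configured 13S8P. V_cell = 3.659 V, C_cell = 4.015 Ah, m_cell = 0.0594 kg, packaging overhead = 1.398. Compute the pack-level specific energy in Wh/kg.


Step 1: V_pack = 13 * 3.659 = 47.567 V
Step 2: C_pack = 8 * 4.015 = 32.12 Ah
Step 3: E_pack = V_pack * C_pack = 47.567 * 32.12 = 1527.9 Wh
Step 4: m_pack = 13 * 8 * 0.0594 * 1.398 = 8.6363 kg
Step 5: ED = E_pack / m_pack = 1527.9 / 8.6363 = 176.9 Wh/kg

176.9 Wh/kg


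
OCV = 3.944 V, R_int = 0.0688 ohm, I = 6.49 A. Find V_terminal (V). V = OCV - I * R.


V = OCV - I*R = 3.944 - 6.49 * 0.0688 = 3.497 V

3.497 V


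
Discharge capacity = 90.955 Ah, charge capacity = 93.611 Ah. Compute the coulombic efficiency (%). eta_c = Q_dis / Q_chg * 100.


eta_c = Q_dis / Q_chg * 100 = 90.955 / 93.611 * 100 = 97.16%

97.16%


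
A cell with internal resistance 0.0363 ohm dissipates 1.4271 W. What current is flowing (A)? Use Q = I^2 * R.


I = sqrt(Q / R) = sqrt(1.4271 / 0.0363) = sqrt(39.314) = 6.270 A

6.270 A


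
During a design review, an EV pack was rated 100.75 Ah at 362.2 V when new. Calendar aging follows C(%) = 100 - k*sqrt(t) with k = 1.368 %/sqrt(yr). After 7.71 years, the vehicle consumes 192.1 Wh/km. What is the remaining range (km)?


Step 1: capacity retention = 100 - 1.368 * sqrt(7.71) = 100 - 1.368 * 2.7767 = 96.201%
Step 2: C_now = 100.75 * 96.201/100 = 96.923 Ah
Step 3: E_pack = V * C_now = 362.2 * 96.923 = 35106 Wh
Step 4: range = E_pack / consumption = 35106 / 192.1 = 182.7 km

182.7 km


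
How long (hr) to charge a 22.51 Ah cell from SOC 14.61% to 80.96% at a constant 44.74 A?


delta_Ah = 22.51 * (80.96 - 14.61) / 100 = 14.935 Ah
t = delta_Ah / I = 14.935 / 44.74 = 0.3338 hr

0.3338 hr


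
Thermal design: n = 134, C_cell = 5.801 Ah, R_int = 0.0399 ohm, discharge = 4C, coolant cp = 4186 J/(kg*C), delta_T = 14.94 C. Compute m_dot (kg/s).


Step 1: I = 4 * 5.801 = 23.204 A
Step 2: Q_cell = I^2 * R = 23.204^2 * 0.0399 = 21.483 W
Step 3: Q_total = 134 * 21.483 = 2878.7 W
Step 4: m_dot = Q_total / (cp * dT) = 2878.7 / (4186 * 14.94) = 0.04603 kg/s

0.04603 kg/s


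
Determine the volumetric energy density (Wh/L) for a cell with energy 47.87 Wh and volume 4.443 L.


ED = E / V = 47.87 / 4.443 = 10.77 Wh/L

10.77 Wh/L


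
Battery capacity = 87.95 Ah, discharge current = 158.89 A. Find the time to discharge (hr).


t = capacity / current = 87.95 / 158.89 = 0.5535 hr

0.5535 hr


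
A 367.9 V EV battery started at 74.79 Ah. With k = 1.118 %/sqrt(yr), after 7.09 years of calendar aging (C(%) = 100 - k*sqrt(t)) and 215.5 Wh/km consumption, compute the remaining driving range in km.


Step 1: capacity retention = 100 - 1.118 * sqrt(7.09) = 100 - 1.118 * 2.6627 = 97.023%
Step 2: C_now = 74.79 * 97.023/100 = 72.564 Ah
Step 3: E_pack = V * C_now = 367.9 * 72.564 = 26696 Wh
Step 4: range = E_pack / consumption = 26696 / 215.5 = 123.9 km

123.9 km


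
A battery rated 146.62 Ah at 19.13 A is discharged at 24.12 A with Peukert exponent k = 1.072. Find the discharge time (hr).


t_rated = C / I_rated = 146.62 / 19.13 = 7.6644 hr
(I_rated/I)^k = (0.79312)^1.072 = 0.77999
t = t_rated * (I_rated/I)^k = 7.6644 * 0.77999 = 5.978 hr

5.978 hr


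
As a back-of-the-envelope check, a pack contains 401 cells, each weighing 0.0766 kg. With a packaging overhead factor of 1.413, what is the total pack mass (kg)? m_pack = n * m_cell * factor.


Cell mass sum = 401 * 0.0766 = 30.717 kg
With overhead 1.413: m_pack = 30.717 * 1.413 = 43.40 kg

43.40 kg


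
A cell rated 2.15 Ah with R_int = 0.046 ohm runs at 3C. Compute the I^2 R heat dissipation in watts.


Step 1: I = C_rate * capacity = 3 * 2.15 = 6.45 A
Step 2: Q = I^2 * R = 6.45^2 * 0.046 = 41.603 * 0.046 = 1.914 W

1.914 W


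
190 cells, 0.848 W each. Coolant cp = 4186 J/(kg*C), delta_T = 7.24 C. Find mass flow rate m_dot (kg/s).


Step 1: Total heat Q = 190 * 0.848 W = 161.12 W
Step 2: denom = cp * dT = 4186 * 7.24 = 30307
Step 3: m_dot = 161.12 / 30307 = 0.005316 kg/s

0.005316 kg/s


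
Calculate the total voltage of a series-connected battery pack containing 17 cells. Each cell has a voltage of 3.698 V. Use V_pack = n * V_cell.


Series voltages add: 17 * 3.698 V = 62.866 V

62.866 V


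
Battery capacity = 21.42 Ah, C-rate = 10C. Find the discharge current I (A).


At 10C: I = 10 * 21.42 Ah = 214.2 A

214.2 A


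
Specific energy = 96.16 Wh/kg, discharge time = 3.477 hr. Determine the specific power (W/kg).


Specific power = 96.16 Wh/kg / 3.477 hr = 27.66 W/kg

27.66 W/kg


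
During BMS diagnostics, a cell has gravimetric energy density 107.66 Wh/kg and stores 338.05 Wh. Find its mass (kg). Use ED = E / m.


m = E / ED = 338.05 / 107.66 = 3.140 kg

3.140 kg


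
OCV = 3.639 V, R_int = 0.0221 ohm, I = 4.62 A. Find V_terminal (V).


IR drop = 4.62 * 0.0221 = 0.1021 V
V = 3.639 - 0.1021 = 3.537 V

3.537 V


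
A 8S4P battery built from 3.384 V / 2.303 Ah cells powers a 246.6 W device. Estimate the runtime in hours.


Step 1: E_pack = Ns * V_cell * Np * C_cell = 8 * 3.384 * 4 * 2.303 = 249.39 Wh
Step 2: t = E_pack / P = 249.39 / 246.6 = 1.011 hr

1.011 hr


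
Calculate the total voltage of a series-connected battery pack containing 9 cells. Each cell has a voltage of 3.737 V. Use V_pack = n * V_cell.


V_pack = n * V_cell = 9 * 3.737 = 33.633 V

33.633 V


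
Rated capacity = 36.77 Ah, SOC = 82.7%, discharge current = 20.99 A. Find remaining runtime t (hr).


Step 1: remaining = SOC/100 * C_total = 82.7/100 * 36.77 = 30.409 Ah
Step 2: t = remaining / I = 30.409 / 20.99 = 1.449 hr

1.449 hr


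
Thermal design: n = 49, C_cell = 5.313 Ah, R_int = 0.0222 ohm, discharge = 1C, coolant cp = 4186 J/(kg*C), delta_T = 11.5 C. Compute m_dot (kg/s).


Step 1: I = 1 * 5.313 = 5.313 A
Step 2: Q_cell = I^2 * R = 5.313^2 * 0.0222 = 0.62666 W
Step 3: Q_total = 49 * 0.62666 = 30.706 W
Step 4: m_dot = Q_total / (cp * dT) = 30.706 / (4186 * 11.5) = 6.379e-04 kg/s

6.379e-04 kg/s


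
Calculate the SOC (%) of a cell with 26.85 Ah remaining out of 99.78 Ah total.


SOC = (remaining / total) * 100 = (26.85 / 99.78) * 100 = 26.91%

26.91%


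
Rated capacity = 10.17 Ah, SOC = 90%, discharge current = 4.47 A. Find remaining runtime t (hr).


Step 1: remaining = SOC/100 * C_total = 90/100 * 10.17 = 9.153 Ah
Step 2: t = remaining / I = 9.153 / 4.47 = 2.048 hr

2.048 hr


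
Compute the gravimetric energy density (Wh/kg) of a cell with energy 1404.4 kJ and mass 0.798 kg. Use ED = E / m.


Convert: E = 1404.4 kJ = 390.11 Wh
ED = E / m = 390.11 / 0.798 = 488.9 Wh/kg

488.9 Wh/kg


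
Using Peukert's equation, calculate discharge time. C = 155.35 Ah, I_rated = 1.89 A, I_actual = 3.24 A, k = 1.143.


t_rated = C / I_rated = 155.35 / 1.89 = 82.196 hr
(I_rated/I)^k = (0.58333)^1.143 = 0.54006
t = t_rated * (I_rated/I)^k = 82.196 * 0.54006 = 44.39 hr

44.39 hr


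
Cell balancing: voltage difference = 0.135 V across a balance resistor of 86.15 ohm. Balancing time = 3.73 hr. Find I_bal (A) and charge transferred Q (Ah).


First, Ohm's law: I_bal = 0.135 V / 86.15 ohm = 0.001567 A
Then Q = I * t = 0.001567 A * 3.73 hr = 0.005845 Ah

I=0.001567 A, Q=0.005845 Ah


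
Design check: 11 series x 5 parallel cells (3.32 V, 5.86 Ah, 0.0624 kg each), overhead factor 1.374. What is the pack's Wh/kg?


Step 1: V_pack = 11 * 3.32 = 36.52 V
Step 2: C_pack = 5 * 5.86 = 29.3 Ah
Step 3: E_pack = V_pack * C_pack = 36.52 * 29.3 = 1070 Wh
Step 4: m_pack = 11 * 5 * 0.0624 * 1.374 = 4.7156 kg
Step 5: ED = E_pack / m_pack = 1070 / 4.7156 = 226.9 Wh/kg

226.9 Wh/kg


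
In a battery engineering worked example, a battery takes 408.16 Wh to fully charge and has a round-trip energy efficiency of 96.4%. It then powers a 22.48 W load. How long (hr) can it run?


Step 1: E_discharge = eta/100 * E_charge = 96.4/100 * 408.16 = 393.47 Wh
Step 2: t = E_discharge / P = 393.47 / 22.48 = 17.50 hr

17.50 hr


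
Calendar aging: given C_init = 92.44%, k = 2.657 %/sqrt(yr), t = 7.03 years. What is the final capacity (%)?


Step 1: sqrt(7.03 yr) = 2.6514
Step 2: drop = 2.657 * 2.6514 = 7.0448
Step 3: C_final = 92.44 - 7.0448 = 85.40%

85.40%


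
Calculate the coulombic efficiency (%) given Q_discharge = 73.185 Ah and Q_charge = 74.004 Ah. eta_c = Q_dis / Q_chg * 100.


Coulombic efficiency = 73.185/74.004 * 100% = 98.89%

98.89%


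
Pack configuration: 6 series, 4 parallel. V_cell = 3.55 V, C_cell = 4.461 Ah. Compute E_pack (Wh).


E = Ns * Vcell * Np * Ccell = 6 * 3.55 * 4 * 4.461 = 380.1 Wh

380.1 Wh


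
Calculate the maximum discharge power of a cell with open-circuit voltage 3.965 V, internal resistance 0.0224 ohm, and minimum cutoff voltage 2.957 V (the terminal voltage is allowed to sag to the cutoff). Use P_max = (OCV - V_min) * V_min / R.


P_max = (OCV - V_min) * V_min / R = (3.965 - 2.957) * 2.957 / 0.0224 = 1.008 * 2.957 / 0.0224 = 133.1 W

133.1 W


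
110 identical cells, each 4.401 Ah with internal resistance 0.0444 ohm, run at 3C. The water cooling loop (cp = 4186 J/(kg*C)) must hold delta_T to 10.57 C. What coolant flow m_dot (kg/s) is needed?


Step 1: I = 3 * 4.401 = 13.203 A
Step 2: Q_cell = I^2 * R = 13.203^2 * 0.0444 = 7.7398 W
Step 3: Q_total = 110 * 7.7398 = 851.38 W
Step 4: m_dot = Q_total / (cp * dT) = 851.38 / (4186 * 10.57) = 0.01924 kg/s

0.01924 kg/s
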